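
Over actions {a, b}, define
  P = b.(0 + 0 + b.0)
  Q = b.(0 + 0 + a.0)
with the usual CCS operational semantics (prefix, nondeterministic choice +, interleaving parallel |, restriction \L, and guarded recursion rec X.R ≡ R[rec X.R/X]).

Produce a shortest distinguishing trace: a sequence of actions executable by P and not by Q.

P's transition system — 3 states:
  p0 = b.(0 + 0 + b.0) → ··b··> p1
  p1 = 0 + 0 + b.0 → ··b··> p2
  p2 = 0 → stopped
Q's transition system — 3 states:
  q0 = b.(0 + 0 + a.0) → ··b··> q1
  q1 = 0 + 0 + a.0 → ··a··> q2
  q2 = 0 → stopped
Trace ⟨bb⟩ through P, begin at {p0}:
  after b @ step 1: {p1}
  after b @ step 2: {p2}
  — P admits the full trace.
Trace ⟨bb⟩ through Q, begin at {q0}:
  after b @ step 1: {q1}
  after b @ step 2: ∅  — Q cannot continue

bb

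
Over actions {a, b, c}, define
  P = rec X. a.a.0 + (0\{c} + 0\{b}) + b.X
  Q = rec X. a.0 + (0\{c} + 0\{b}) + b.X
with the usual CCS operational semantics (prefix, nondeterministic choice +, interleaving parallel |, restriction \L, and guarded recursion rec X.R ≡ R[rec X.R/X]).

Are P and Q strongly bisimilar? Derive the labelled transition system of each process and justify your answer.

P ≁ Q

LTS(P): 3 reachable states
  s0 = rec X. a.a.0 + (0\{c} + 0\{b}) + b.X has moves ··a··> s1, ··b··> s0
  s1 = a.0 has moves ··a··> s2
  s2 = 0 has moves (no moves)
LTS(Q): 2 reachable states
  t0 = rec X. a.0 + (0\{c} + 0\{b}) + b.X has moves ··a··> t1, ··b··> t0
  t1 = 0 has moves (no moves)
Bisimilarity quotient blocks:
  B0 = {s0}
  B1 = {s1}
  B2 = {s2, t1}
  B3 = {t0}
s0 ∈ B0, t0 ∈ B3 → different blocks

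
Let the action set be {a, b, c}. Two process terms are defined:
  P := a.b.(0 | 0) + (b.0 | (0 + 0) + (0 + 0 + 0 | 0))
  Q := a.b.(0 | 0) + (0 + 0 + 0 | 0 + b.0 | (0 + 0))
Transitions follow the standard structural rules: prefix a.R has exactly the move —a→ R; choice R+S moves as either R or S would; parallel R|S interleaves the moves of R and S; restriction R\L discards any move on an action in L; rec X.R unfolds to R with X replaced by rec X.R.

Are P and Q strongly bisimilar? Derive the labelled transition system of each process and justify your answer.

bisimilar

LTS(P): 4 reachable states
  u0 = a.b.(0 | 0) + (b.0 | (0 + 0) + (0 + 0 + 0 | 0)) has moves -a-> u1, -b-> u2
  u1 = b.(0 | 0) has moves -b-> u3
  u2 = 0 | (0 + 0) has moves stopped
  u3 = 0 | 0 has moves stopped
LTS(Q): 4 reachable states
  v0 = a.b.(0 | 0) + (0 + 0 + 0 | 0 + b.0 | (0 + 0)) has moves -a-> v1, -b-> v2
  v1 = b.(0 | 0) has moves -b-> v3
  v2 = 0 | (0 + 0) has moves stopped
  v3 = 0 | 0 has moves stopped
Bisimilarity quotient blocks:
  B0 = {u0, v0}
  B1 = {u2, u3, v2, v3}
  B2 = {u1, v1}
u0 ∈ B0, v0 ∈ B0 → same block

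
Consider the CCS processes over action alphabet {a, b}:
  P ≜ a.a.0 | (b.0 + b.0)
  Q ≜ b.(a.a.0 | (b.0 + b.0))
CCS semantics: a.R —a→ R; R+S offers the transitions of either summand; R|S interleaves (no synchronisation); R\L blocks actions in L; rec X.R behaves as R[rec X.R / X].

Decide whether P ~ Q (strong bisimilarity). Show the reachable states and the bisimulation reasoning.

not bisimilar

Reachable graph of P (6 states):
  p0 = a.a.0 | (b.0 + b.0) | —a→ p1, —b→ p2
  p1 = a.0 | (b.0 + b.0) | —a→ p3, —b→ p4
  p2 = a.a.0 | 0 | —a→ p4
  p3 = 0 | (b.0 + b.0) | —b→ p5
  p4 = a.0 | 0 | —a→ p5
  p5 = 0 | 0 | deadlocked
Reachable graph of Q (7 states):
  q0 = b.(a.a.0 | (b.0 + b.0)) | —b→ q1
  q1 = a.a.0 | (b.0 + b.0) | —a→ q2, —b→ q3
  q2 = a.0 | (b.0 + b.0) | —a→ q4, —b→ q5
  q3 = a.a.0 | 0 | —a→ q5
  q4 = 0 | (b.0 + b.0) | —b→ q6
  q5 = a.0 | 0 | —a→ q6
  q6 = 0 | 0 | deadlocked
Bisimilarity quotient blocks:
  B0 = {p0, q1}
  B1 = {p1, q2}
  B2 = {p3, q4}
  B3 = {p5, q6}
  B4 = {p4, q5}
  B5 = {p2, q3}
  B6 = {q0}
p0 ∈ B0, q0 ∈ B6 → different blocks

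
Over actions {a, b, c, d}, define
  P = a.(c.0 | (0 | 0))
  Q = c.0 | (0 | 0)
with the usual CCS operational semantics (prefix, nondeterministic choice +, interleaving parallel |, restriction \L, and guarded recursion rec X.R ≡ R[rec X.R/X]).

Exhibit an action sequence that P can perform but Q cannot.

P's transition system — 3 states:
  p0 = a.(c.0 | (0 | 0)) → ··a··> p1
  p1 = c.0 | (0 | 0) → ··c··> p2
  p2 = 0 | (0 | 0) → ∅
Q's transition system — 2 states:
  q0 = c.0 | (0 | 0) → ··c··> q1
  q1 = 0 | (0 | 0) → ∅
Trace ⟨a⟩ through P, begin at {p0}:
  step 1 (a): {p1}
  — P admits the full trace.
Trace ⟨a⟩ through Q, begin at {q0}:
  step 1 (a): ∅  — Q cannot continue

a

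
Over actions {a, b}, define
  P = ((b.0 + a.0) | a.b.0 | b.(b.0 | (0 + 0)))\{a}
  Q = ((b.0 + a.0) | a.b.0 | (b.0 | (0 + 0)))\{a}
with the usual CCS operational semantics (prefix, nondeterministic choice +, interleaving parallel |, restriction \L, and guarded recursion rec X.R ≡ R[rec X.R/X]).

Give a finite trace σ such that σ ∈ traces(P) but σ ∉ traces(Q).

bbb

Reachable graph of P (6 states):
  s0 = ((b.0 + a.0) | a.b.0 | b.(b.0 | (0 + 0)))\{a} ⊢ --b--▸ s1, --b--▸ s2
  s1 = ((b.0 + a.0) | a.b.0 | (b.0 | (0 + 0)))\{a} ⊢ --b--▸ s3, --b--▸ s4
  s2 = (0 | a.b.0 | b.(b.0 | (0 + 0)))\{a} ⊢ --b--▸ s4
  s3 = ((b.0 + a.0) | a.b.0 | (0 | (0 + 0)))\{a} ⊢ --b--▸ s5
  s4 = (0 | a.b.0 | (b.0 | (0 + 0)))\{a} ⊢ --b--▸ s5
  s5 = (0 | a.b.0 | (0 | (0 + 0)))\{a} ⊢ (no moves)
Reachable graph of Q (4 states):
  t0 = ((b.0 + a.0) | a.b.0 | (b.0 | (0 + 0)))\{a} ⊢ --b--▸ t1, --b--▸ t2
  t1 = ((b.0 + a.0) | a.b.0 | (0 | (0 + 0)))\{a} ⊢ --b--▸ t3
  t2 = (0 | a.b.0 | (b.0 | (0 + 0)))\{a} ⊢ --b--▸ t3
  t3 = (0 | a.b.0 | (0 | (0 + 0)))\{a} ⊢ (no moves)
Trace ⟨bbb⟩ through P, begin at {s0}:
  after b @ step 1: {s1, s2}
  after b @ step 2: {s3, s4}
  after b @ step 3: {s5}
  ✓ P
Trace ⟨bbb⟩ through Q, begin at {t0}:
  after b @ step 1: {t1, t2}
  after b @ step 2: {t3}
  after b @ step 3: ∅  — Q cannot continue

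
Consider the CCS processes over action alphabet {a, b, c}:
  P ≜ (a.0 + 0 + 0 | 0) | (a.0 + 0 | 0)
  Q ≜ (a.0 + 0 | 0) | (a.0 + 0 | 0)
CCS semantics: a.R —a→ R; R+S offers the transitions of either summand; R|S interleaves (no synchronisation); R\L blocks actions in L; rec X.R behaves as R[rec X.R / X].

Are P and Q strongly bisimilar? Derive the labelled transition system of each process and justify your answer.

LTS(P): 4 reachable states
  s0 = (a.0 + 0 + 0 | 0) | (a.0 + 0 | 0) ⊢ ··a··> s1, ··a··> s2
  s1 = (a.0 + 0 + 0 | 0) | 0 ⊢ ··a··> s3
  s2 = 0 | (a.0 + 0 | 0) ⊢ ··a··> s3
  s3 = 0 | 0 ⊢ stopped
LTS(Q): 4 reachable states
  t0 = (a.0 + 0 | 0) | (a.0 + 0 | 0) ⊢ ··a··> t1, ··a··> t2
  t1 = (a.0 + 0 | 0) | 0 ⊢ ··a··> t3
  t2 = 0 | (a.0 + 0 | 0) ⊢ ··a··> t3
  t3 = 0 | 0 ⊢ stopped
Bisimilarity quotient blocks:
  B0 = {s0, t0}
  B1 = {s1, s2, t1, t2}
  B2 = {s3, t3}
s0 ∈ B0, t0 ∈ B0 → same block

YES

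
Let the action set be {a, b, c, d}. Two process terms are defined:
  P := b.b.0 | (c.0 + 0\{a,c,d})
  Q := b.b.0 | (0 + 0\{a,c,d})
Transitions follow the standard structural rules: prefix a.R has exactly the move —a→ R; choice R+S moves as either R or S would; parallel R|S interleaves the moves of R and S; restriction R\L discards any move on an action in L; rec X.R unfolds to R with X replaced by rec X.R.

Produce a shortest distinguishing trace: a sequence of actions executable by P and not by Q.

c

LTS(P): 6 reachable states
  p0 = b.b.0 | (c.0 + 0\{a,c,d}) → —b→ p1, —c→ p2
  p1 = b.0 | (c.0 + 0\{a,c,d}) → —b→ p3, —c→ p4
  p2 = b.b.0 | 0 → —b→ p4
  p3 = 0 | (c.0 + 0\{a,c,d}) → —c→ p5
  p4 = b.0 | 0 → —b→ p5
  p5 = 0 | 0 → deadlocked
LTS(Q): 3 reachable states
  q0 = b.b.0 | (0 + 0\{a,c,d}) → —b→ q1
  q1 = b.0 | (0 + 0\{a,c,d}) → —b→ q2
  q2 = 0 | (0 + 0\{a,c,d}) → deadlocked
Run σ = ⟨c⟩ on P: start {p0}
  after c @ step 1: {p2}
  ✓ P
Run σ = ⟨c⟩ on Q: start {q0}
  after c @ step 1: ∅  — Q cannot continue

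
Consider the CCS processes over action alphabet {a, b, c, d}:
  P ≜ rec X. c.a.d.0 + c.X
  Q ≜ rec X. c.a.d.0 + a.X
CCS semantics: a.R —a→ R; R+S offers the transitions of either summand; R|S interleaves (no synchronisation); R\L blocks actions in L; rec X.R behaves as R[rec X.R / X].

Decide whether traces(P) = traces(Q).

trace-distinct — witness ⟨cc⟩

P's transition system — 4 states:
  m0 = rec X. c.a.d.0 + c.X | =c=> m0, =c=> m1
  m1 = a.d.0 | =a=> m2
  m2 = d.0 | =d=> m3
  m3 = 0 | ·
Q's transition system — 4 states:
  n0 = rec X. c.a.d.0 + a.X | =a=> n0, =c=> n1
  n1 = a.d.0 | =a=> n2
  n2 = d.0 | =d=> n3
  n3 = 0 | ·
Run σ = ⟨cc⟩ on P: start {m0}
  step 1 (c): {m0, m1}
  step 2 (c): {m0, m1}
  — P admits the full trace.
Run σ = ⟨cc⟩ on Q: start {n0}
  step 1 (c): {n1}
  step 2 (c): ∅  — Q cannot continue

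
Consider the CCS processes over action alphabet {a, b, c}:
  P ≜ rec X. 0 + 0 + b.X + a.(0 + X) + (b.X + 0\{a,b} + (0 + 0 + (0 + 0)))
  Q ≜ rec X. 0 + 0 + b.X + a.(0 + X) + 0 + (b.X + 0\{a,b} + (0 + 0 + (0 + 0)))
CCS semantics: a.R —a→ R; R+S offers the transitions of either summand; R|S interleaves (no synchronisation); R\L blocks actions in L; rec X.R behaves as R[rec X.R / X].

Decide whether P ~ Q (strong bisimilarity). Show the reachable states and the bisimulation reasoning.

YES

LTS(P): 2 reachable states
  p0 = rec X. 0 + 0 + b.X + a.(0 + X) + (b.X + 0\{a,b} + (0 + 0 + (0 + 0))) ⊢ -a-> p1, -b-> p0
  p1 = 0 + (rec X. 0 + 0 + b.X + a.(0 + X) + (b.X + 0\{a,b} + (0 + 0 + (0 + 0)))) ⊢ -a-> p1, -b-> p0
LTS(Q): 2 reachable states
  q0 = rec X. 0 + 0 + b.X + a.(0 + X) + 0 + (b.X + 0\{a,b} + (0 + 0 + (0 + 0))) ⊢ -a-> q1, -b-> q0
  q1 = 0 + (rec X. 0 + 0 + b.X + a.(0 + X) + 0 + (b.X + 0\{a,b} + (0 + 0 + (0 + 0)))) ⊢ -a-> q1, -b-> q0
Partition-refinement fixed point:
  B0 = {p0, p1, q0, q1}
p0 ∈ B0, q0 ∈ B0 → same block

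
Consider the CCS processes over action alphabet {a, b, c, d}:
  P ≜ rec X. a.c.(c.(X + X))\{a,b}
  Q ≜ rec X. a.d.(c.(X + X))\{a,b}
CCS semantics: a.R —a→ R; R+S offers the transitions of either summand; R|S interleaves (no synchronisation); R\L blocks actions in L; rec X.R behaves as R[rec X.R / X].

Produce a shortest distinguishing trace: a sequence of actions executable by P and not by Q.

P's transition system — 4 states:
  p0 = rec X. a.c.(c.(X + X))\{a,b} has moves —a→ p1
  p1 = c.(c.((rec X. a.c.(c.(X + X))\{a,b}) + (rec X. a.c.(c.(X + X))\{a,b})))\{a,b} has moves —c→ p2
  p2 = (c.((rec X. a.c.(c.(X + X))\{a,b}) + (rec X. a.c.(c.(X + X))\{a,b})))\{a,b} has moves —c→ p3
  p3 = ((rec X. a.c.(c.(X + X))\{a,b}) + (rec X. a.c.(c.(X + X))\{a,b}))\{a,b} has moves deadlocked
Q's transition system — 4 states:
  q0 = rec X. a.d.(c.(X + X))\{a,b} has moves —a→ q1
  q1 = d.(c.((rec X. a.d.(c.(X + X))\{a,b}) + (rec X. a.d.(c.(X + X))\{a,b})))\{a,b} has moves —d→ q2
  q2 = (c.((rec X. a.d.(c.(X + X))\{a,b}) + (rec X. a.d.(c.(X + X))\{a,b})))\{a,b} has moves —c→ q3
  q3 = ((rec X. a.d.(c.(X + X))\{a,b}) + (rec X. a.d.(c.(X + X))\{a,b}))\{a,b} has moves deadlocked
Executing ac from P (initial set {p0}):
  step 1 (a): {p1}
  step 2 (c): {p2}
  ✓ P
Executing ac from Q (initial set {q0}):
  step 1 (a): {q1}
  step 2 (c): ∅ (Q stuck)

ac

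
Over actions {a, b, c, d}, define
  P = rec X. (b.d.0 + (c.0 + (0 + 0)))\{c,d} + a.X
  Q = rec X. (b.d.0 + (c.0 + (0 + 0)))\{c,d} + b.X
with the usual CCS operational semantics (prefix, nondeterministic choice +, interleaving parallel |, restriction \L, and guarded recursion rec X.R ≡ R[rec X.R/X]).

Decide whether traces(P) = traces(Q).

trace-distinct — witness ⟨a⟩

Reachable graph of P (2 states):
  p0 = rec X. (b.d.0 + (c.0 + (0 + 0)))\{c,d} + a.X → =a=> p0, =b=> p1
  p1 = (d.0)\{c,d} → stopped
Reachable graph of Q (2 states):
  q0 = rec X. (b.d.0 + (c.0 + (0 + 0)))\{c,d} + b.X → =b=> q0, =b=> q1
  q1 = (d.0)\{c,d} → stopped
Trace ⟨a⟩ through P, begin at {p0}:
  after a @ step 1: {p0}
  ✓ P
Trace ⟨a⟩ through Q, begin at {q0}:
  after a @ step 1: no successor for Q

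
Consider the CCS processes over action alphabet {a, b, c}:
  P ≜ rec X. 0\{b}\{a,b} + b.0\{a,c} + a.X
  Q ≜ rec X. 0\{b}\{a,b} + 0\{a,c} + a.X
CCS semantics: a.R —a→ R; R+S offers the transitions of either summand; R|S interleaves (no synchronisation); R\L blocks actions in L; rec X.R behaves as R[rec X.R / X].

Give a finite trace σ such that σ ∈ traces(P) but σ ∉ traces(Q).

b

LTS(P): 2 reachable states
  p0 = rec X. 0\{b}\{a,b} + b.0\{a,c} + a.X :: ··a··> p0, ··b··> p1
  p1 = 0\{a,c} :: stopped
LTS(Q): 1 reachable states
  q0 = rec X. 0\{b}\{a,b} + 0\{a,c} + a.X :: ··a··> q0
Run σ = ⟨b⟩ on P: start {p0}
  after b @ step 1: {p1}
  — P admits the full trace.
Run σ = ⟨b⟩ on Q: start {q0}
  after b @ step 1: ∅  — Q cannot continue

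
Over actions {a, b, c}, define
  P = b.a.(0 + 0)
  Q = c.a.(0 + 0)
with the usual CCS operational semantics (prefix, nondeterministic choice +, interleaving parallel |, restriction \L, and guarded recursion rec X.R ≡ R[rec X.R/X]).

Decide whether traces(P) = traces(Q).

Reachable graph of P (3 states):
  p0 = b.a.(0 + 0) :: ··b··> p1
  p1 = a.(0 + 0) :: ··a··> p2
  p2 = 0 + 0 :: stopped
Reachable graph of Q (3 states):
  q0 = c.a.(0 + 0) :: ··c··> q1
  q1 = a.(0 + 0) :: ··a··> q2
  q2 = 0 + 0 :: stopped
Trace ⟨b⟩ through P, begin at {p0}:
  step 1 (b): {p1}
  — P admits the full trace.
Trace ⟨b⟩ through Q, begin at {q0}:
  step 1 (b): ∅ (Q stuck)

traces(P) ≠ traces(Q) — witness ⟨b⟩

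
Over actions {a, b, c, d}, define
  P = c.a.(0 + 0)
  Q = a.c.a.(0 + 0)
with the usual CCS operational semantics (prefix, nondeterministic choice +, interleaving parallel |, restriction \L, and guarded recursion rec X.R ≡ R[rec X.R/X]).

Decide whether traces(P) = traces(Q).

traces(P) ≠ traces(Q) — witness ⟨c⟩

P's transition system — 3 states:
  s0 = c.a.(0 + 0) :: --c--▸ s1
  s1 = a.(0 + 0) :: --a--▸ s2
  s2 = 0 + 0 :: deadlocked
Q's transition system — 4 states:
  t0 = a.c.a.(0 + 0) :: --a--▸ t1
  t1 = c.a.(0 + 0) :: --c--▸ t2
  t2 = a.(0 + 0) :: --a--▸ t3
  t3 = 0 + 0 :: deadlocked
Run σ = ⟨c⟩ on P: start {s0}
  step 1 (c): {s1}
  — P admits the full trace.
Run σ = ⟨c⟩ on Q: start {t0}
  step 1 (c): ∅ (Q stuck)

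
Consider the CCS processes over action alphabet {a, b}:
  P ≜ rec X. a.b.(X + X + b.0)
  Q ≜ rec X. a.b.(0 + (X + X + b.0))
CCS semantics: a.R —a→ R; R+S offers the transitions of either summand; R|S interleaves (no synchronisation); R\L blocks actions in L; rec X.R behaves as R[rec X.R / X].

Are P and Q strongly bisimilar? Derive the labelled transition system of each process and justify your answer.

P's transition system — 4 states:
  s0 = rec X. a.b.(X + X + b.0) | --a--▸ s1
  s1 = b.((rec X. a.b.(X + X + b.0)) + (rec X. a.b.(X + X + b.0)) + b.0) | --b--▸ s2
  s2 = (rec X. a.b.(X + X + b.0)) + (rec X. a.b.(X + X + b.0)) + b.0 | --a--▸ s1, --b--▸ s3
  s3 = 0 | (no moves)
Q's transition system — 4 states:
  t0 = rec X. a.b.(0 + (X + X + b.0)) | --a--▸ t1
  t1 = b.(0 + ((rec X. a.b.(0 + (X + X + b.0))) + (rec X. a.b.(0 + (X + X + b.0))) + b.0)) | --b--▸ t2
  t2 = 0 + ((rec X. a.b.(0 + (X + X + b.0))) + (rec X. a.b.(0 + (X + X + b.0))) + b.0) | --a--▸ t1, --b--▸ t3
  t3 = 0 | (no moves)
Bisimilarity quotient blocks:
  B0 = {s0, t0}
  B1 = {s1, t1}
  B2 = {s2, t2}
  B3 = {s3, t3}
s0 ∈ B0, t0 ∈ B0 → same block

P ~ Q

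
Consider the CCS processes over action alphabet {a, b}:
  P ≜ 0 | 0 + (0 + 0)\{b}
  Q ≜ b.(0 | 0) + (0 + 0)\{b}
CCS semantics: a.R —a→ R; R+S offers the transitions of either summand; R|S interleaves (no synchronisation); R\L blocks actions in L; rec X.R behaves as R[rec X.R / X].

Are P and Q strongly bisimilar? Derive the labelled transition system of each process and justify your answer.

LTS(P): 1 reachable states
  u0 = 0 | 0 + (0 + 0)\{b} ⊢ deadlocked
LTS(Q): 2 reachable states
  v0 = b.(0 | 0) + (0 + 0)\{b} ⊢ ··b··> v1
  v1 = 0 | 0 ⊢ deadlocked
Partition-refinement fixed point:
  B0 = {u0, v1}
  B1 = {v0}
u0 ∈ B0, v0 ∈ B1 → different blocks

not bisimilar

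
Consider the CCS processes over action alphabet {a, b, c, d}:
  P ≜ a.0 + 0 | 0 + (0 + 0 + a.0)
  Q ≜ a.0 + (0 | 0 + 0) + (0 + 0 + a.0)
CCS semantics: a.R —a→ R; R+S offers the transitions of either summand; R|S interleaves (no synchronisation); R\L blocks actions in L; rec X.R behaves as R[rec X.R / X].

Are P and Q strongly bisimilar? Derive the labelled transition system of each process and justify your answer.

LTS(P): 2 reachable states
  p0 = a.0 + 0 | 0 + (0 + 0 + a.0) ⊢ -a-> p1
  p1 = 0 ⊢ stopped
LTS(Q): 2 reachable states
  q0 = a.0 + (0 | 0 + 0) + (0 + 0 + a.0) ⊢ -a-> q1
  q1 = 0 ⊢ stopped
Bisimilarity quotient blocks:
  B0 = {p0, q0}
  B1 = {p1, q1}
p0 ∈ B0, q0 ∈ B0 → same block

bisimilar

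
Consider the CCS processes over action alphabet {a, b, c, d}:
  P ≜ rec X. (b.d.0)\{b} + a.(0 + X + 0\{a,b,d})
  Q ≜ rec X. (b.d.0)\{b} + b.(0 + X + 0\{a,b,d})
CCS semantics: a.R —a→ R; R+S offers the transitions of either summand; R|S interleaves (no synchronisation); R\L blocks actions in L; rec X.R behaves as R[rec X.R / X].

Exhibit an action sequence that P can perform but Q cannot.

a

Reachable graph of P (2 states):
  p0 = rec X. (b.d.0)\{b} + a.(0 + X + 0\{a,b,d}) ⊢ -a-> p1
  p1 = 0 + (rec X. (b.d.0)\{b} + a.(0 + X + 0\{a,b,d})) + 0\{a,b,d} ⊢ -a-> p1
Reachable graph of Q (2 states):
  q0 = rec X. (b.d.0)\{b} + b.(0 + X + 0\{a,b,d}) ⊢ -b-> q1
  q1 = 0 + (rec X. (b.d.0)\{b} + b.(0 + X + 0\{a,b,d})) + 0\{a,b,d} ⊢ -b-> q1
Trace ⟨a⟩ through P, begin at {p0}:
  step 1 (a): {p1}
  ✓ P
Trace ⟨a⟩ through Q, begin at {q0}:
  step 1 (a): ∅ (Q stuck)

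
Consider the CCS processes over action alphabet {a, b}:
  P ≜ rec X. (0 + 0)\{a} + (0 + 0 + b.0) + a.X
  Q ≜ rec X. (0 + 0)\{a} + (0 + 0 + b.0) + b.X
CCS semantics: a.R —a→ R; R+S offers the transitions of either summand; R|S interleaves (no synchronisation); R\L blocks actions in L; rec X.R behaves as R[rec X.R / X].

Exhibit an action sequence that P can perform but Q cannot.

a

P's transition system — 2 states:
  u0 = rec X. (0 + 0)\{a} + (0 + 0 + b.0) + a.X | ··a··> u0, ··b··> u1
  u1 = 0 | (no moves)
Q's transition system — 2 states:
  v0 = rec X. (0 + 0)\{a} + (0 + 0 + b.0) + b.X | ··b··> v0, ··b··> v1
  v1 = 0 | (no moves)
Trace ⟨a⟩ through P, begin at {u0}:
  [1] a ⇒ {u0}
  P completes σ.
Trace ⟨a⟩ through Q, begin at {v0}:
  [1] a ⇒ no successor for Q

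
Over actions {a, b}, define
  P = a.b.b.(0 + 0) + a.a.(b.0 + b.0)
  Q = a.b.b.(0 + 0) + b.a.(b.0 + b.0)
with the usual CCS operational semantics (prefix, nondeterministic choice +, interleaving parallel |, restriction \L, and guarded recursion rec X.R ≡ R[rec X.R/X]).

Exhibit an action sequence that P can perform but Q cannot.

aa

LTS(P): 7 reachable states
  u0 = a.b.b.(0 + 0) + a.a.(b.0 + b.0) has moves =a=> u1, =a=> u2
  u1 = a.(b.0 + b.0) has moves =a=> u3
  u2 = b.b.(0 + 0) has moves =b=> u4
  u3 = b.0 + b.0 has moves =b=> u5
  u4 = b.(0 + 0) has moves =b=> u6
  u5 = 0 has moves stopped
  u6 = 0 + 0 has moves stopped
LTS(Q): 7 reachable states
  v0 = a.b.b.(0 + 0) + b.a.(b.0 + b.0) has moves =a=> v1, =b=> v2
  v1 = b.b.(0 + 0) has moves =b=> v3
  v2 = a.(b.0 + b.0) has moves =a=> v4
  v3 = b.(0 + 0) has moves =b=> v5
  v4 = b.0 + b.0 has moves =b=> v6
  v5 = 0 + 0 has moves stopped
  v6 = 0 has moves stopped
Trace ⟨aa⟩ through P, begin at {u0}:
  after a @ step 1: {u1, u2}
  after a @ step 2: {u3}
  — P admits the full trace.
Trace ⟨aa⟩ through Q, begin at {v0}:
  after a @ step 1: {v1}
  after a @ step 2: ∅  — Q cannot continue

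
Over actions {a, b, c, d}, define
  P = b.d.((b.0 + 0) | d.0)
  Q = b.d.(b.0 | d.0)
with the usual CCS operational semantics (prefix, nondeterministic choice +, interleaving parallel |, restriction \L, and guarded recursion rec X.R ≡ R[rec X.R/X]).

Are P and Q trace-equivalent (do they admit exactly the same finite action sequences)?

YES

LTS(P): 6 reachable states
  m0 = b.d.((b.0 + 0) | d.0) :: --b--▸ m1
  m1 = d.((b.0 + 0) | d.0) :: --d--▸ m2
  m2 = (b.0 + 0) | d.0 :: --b--▸ m3, --d--▸ m4
  m3 = 0 | d.0 :: --d--▸ m5
  m4 = (b.0 + 0) | 0 :: --b--▸ m5
  m5 = 0 | 0 :: ∅
LTS(Q): 6 reachable states
  n0 = b.d.(b.0 | d.0) :: --b--▸ n1
  n1 = d.(b.0 | d.0) :: --d--▸ n2
  n2 = b.0 | d.0 :: --b--▸ n3, --d--▸ n4
  n3 = 0 | d.0 :: --d--▸ n5
  n4 = b.0 | 0 :: --b--▸ n5
  n5 = 0 | 0 :: ∅
Bisimilarity quotient blocks:
  B0 = {m0, n0}
  B1 = {m1, n1}
  B2 = {m2, n2}
  B3 = {m4, n4}
  B4 = {m5, n5}
  B5 = {m3, n3}
m0 ∈ B0, n0 ∈ B0 → same block
Bisimilar ⇒ trace-equivalent.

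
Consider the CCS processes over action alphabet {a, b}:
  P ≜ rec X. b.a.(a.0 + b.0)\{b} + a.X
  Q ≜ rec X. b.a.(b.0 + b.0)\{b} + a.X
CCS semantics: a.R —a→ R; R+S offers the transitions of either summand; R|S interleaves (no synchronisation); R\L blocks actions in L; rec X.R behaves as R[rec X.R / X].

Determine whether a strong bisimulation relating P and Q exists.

P's transition system — 4 states:
  u0 = rec X. b.a.(a.0 + b.0)\{b} + a.X ⊢ ··a··> u0, ··b··> u1
  u1 = a.(a.0 + b.0)\{b} ⊢ ··a··> u2
  u2 = (a.0 + b.0)\{b} ⊢ ··a··> u3
  u3 = 0\{b} ⊢ (no moves)
Q's transition system — 3 states:
  v0 = rec X. b.a.(b.0 + b.0)\{b} + a.X ⊢ ··a··> v0, ··b··> v1
  v1 = a.(b.0 + b.0)\{b} ⊢ ··a··> v2
  v2 = (b.0 + b.0)\{b} ⊢ (no moves)
Coarsest stable partition (strong bisimilarity classes):
  B0 = {u0}
  B1 = {u1}
  B2 = {u2, v1}
  B3 = {u3, v2}
  B4 = {v0}
u0 ∈ B0, v0 ∈ B4 → different blocks

not bisimilar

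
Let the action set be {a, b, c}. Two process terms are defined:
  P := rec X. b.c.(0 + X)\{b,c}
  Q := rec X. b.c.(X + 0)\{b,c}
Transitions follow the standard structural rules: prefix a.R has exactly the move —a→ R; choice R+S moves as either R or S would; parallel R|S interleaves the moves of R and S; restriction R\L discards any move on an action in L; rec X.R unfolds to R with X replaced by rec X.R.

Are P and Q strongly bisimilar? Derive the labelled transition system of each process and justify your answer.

P ~ Q

P's transition system — 3 states:
  u0 = rec X. b.c.(0 + X)\{b,c} ⊢ --b--▸ u1
  u1 = c.(0 + (rec X. b.c.(0 + X)\{b,c}))\{b,c} ⊢ --c--▸ u2
  u2 = (0 + (rec X. b.c.(0 + X)\{b,c}))\{b,c} ⊢ stopped
Q's transition system — 3 states:
  v0 = rec X. b.c.(X + 0)\{b,c} ⊢ --b--▸ v1
  v1 = c.((rec X. b.c.(X + 0)\{b,c}) + 0)\{b,c} ⊢ --c--▸ v2
  v2 = ((rec X. b.c.(X + 0)\{b,c}) + 0)\{b,c} ⊢ stopped
Coarsest stable partition (strong bisimilarity classes):
  B0 = {u0, v0}
  B1 = {u1, v1}
  B2 = {u2, v2}
u0 ∈ B0, v0 ∈ B0 → same block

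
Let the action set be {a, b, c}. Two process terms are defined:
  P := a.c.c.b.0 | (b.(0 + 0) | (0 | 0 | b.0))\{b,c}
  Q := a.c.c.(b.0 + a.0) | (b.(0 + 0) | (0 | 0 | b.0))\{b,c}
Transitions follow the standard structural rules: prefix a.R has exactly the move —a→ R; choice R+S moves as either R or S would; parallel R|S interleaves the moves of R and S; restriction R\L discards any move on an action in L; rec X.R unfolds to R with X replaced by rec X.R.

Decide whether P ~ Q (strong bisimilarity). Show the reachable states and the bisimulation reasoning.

LTS(P): 5 reachable states
  u0 = a.c.c.b.0 | (b.(0 + 0) | (0 | 0 | b.0))\{b,c} | ··a··> u1
  u1 = c.c.b.0 | (b.(0 + 0) | (0 | 0 | b.0))\{b,c} | ··c··> u2
  u2 = c.b.0 | (b.(0 + 0) | (0 | 0 | b.0))\{b,c} | ··c··> u3
  u3 = b.0 | (b.(0 + 0) | (0 | 0 | b.0))\{b,c} | ··b··> u4
  u4 = 0 | (b.(0 + 0) | (0 | 0 | b.0))\{b,c} | ∅
LTS(Q): 5 reachable states
  v0 = a.c.c.(b.0 + a.0) | (b.(0 + 0) | (0 | 0 | b.0))\{b,c} | ··a··> v1
  v1 = c.c.(b.0 + a.0) | (b.(0 + 0) | (0 | 0 | b.0))\{b,c} | ··c··> v2
  v2 = c.(b.0 + a.0) | (b.(0 + 0) | (0 | 0 | b.0))\{b,c} | ··c··> v3
  v3 = (b.0 + a.0) | (b.(0 + 0) | (0 | 0 | b.0))\{b,c} | ··a··> v4, ··b··> v4
  v4 = 0 | (b.(0 + 0) | (0 | 0 | b.0))\{b,c} | ∅
Partition-refinement fixed point:
  B0 = {u0}
  B1 = {u1}
  B2 = {u2}
  B3 = {u3}
  B4 = {u4, v4}
  B5 = {v0}
  B6 = {v1}
  B7 = {v2}
  B8 = {v3}
u0 ∈ B0, v0 ∈ B5 → different blocks

not bisimilar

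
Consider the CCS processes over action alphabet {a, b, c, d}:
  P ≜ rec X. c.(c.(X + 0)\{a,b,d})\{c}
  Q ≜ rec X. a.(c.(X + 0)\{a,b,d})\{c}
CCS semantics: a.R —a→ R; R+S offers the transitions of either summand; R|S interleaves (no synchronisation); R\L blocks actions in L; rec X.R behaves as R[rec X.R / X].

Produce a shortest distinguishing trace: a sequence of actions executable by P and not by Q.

c

LTS(P): 2 reachable states
  m0 = rec X. c.(c.(X + 0)\{a,b,d})\{c} :: ··c··> m1
  m1 = (c.((rec X. c.(c.(X + 0)\{a,b,d})\{c}) + 0)\{a,b,d})\{c} :: ·
LTS(Q): 2 reachable states
  n0 = rec X. a.(c.(X + 0)\{a,b,d})\{c} :: ··a··> n1
  n1 = (c.((rec X. a.(c.(X + 0)\{a,b,d})\{c}) + 0)\{a,b,d})\{c} :: ·
Run σ = ⟨c⟩ on P: start {m0}
  after c @ step 1: {m1}
  — P admits the full trace.
Run σ = ⟨c⟩ on Q: start {n0}
  after c @ step 1: ∅  — Q cannot continue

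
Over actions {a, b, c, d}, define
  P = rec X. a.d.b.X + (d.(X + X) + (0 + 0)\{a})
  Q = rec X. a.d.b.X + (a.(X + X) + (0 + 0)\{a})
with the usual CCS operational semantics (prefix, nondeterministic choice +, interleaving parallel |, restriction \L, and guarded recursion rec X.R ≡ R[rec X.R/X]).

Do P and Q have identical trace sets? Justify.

LTS(P): 4 reachable states
  u0 = rec X. a.d.b.X + (d.(X + X) + (0 + 0)\{a}) :: ··a··> u1, ··d··> u2
  u1 = d.b.(rec X. a.d.b.X + (d.(X + X) + (0 + 0)\{a})) :: ··d··> u3
  u2 = (rec X. a.d.b.X + (d.(X + X) + (0 + 0)\{a})) + (rec X. a.d.b.X + (d.(X + X) + (0 + 0)\{a})) :: ··a··> u1, ··d··> u2
  u3 = b.(rec X. a.d.b.X + (d.(X + X) + (0 + 0)\{a})) :: ··b··> u0
LTS(Q): 4 reachable states
  v0 = rec X. a.d.b.X + (a.(X + X) + (0 + 0)\{a}) :: ··a··> v1, ··a··> v2
  v1 = (rec X. a.d.b.X + (a.(X + X) + (0 + 0)\{a})) + (rec X. a.d.b.X + (a.(X + X) + (0 + 0)\{a})) :: ··a··> v1, ··a··> v2
  v2 = d.b.(rec X. a.d.b.X + (a.(X + X) + (0 + 0)\{a})) :: ··d··> v3
  v3 = b.(rec X. a.d.b.X + (a.(X + X) + (0 + 0)\{a})) :: ··b··> v0
Run σ = ⟨d⟩ on P: start {u0}
  after d @ step 1: {u2}
  P completes σ.
Run σ = ⟨d⟩ on Q: start {v0}
  after d @ step 1: ∅ (Q stuck)

NO — witness ⟨d⟩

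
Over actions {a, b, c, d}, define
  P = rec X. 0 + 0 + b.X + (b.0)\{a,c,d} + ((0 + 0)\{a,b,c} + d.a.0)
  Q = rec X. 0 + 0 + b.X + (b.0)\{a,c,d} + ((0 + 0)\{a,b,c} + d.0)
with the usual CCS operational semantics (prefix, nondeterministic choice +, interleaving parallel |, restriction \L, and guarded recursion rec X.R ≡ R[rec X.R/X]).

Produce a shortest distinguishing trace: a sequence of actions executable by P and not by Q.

Reachable graph of P (4 states):
  p0 = rec X. 0 + 0 + b.X + (b.0)\{a,c,d} + ((0 + 0)\{a,b,c} + d.a.0) | -b-> p0, -b-> p1, -d-> p2
  p1 = 0\{a,c,d} | deadlocked
  p2 = a.0 | -a-> p3
  p3 = 0 | deadlocked
Reachable graph of Q (3 states):
  q0 = rec X. 0 + 0 + b.X + (b.0)\{a,c,d} + ((0 + 0)\{a,b,c} + d.0) | -b-> q0, -b-> q1, -d-> q2
  q1 = 0\{a,c,d} | deadlocked
  q2 = 0 | deadlocked
Run σ = ⟨da⟩ on P: start {p0}
  after d @ step 1: {p2}
  after a @ step 2: {p3}
  — P admits the full trace.
Run σ = ⟨da⟩ on Q: start {q0}
  after d @ step 1: {q2}
  after a @ step 2: no successor for Q

da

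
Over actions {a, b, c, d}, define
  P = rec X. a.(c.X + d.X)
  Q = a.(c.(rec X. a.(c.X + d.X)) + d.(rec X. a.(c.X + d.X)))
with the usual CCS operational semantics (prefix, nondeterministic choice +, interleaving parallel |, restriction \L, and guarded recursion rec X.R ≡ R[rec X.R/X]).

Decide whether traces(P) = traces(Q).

YES

Reachable graph of P (2 states):
  u0 = rec X. a.(c.X + d.X) :: --a--▸ u1
  u1 = c.(rec X. a.(c.X + d.X)) + d.(rec X. a.(c.X + d.X)) :: --c--▸ u0, --d--▸ u0
Reachable graph of Q (3 states):
  v0 = a.(c.(rec X. a.(c.X + d.X)) + d.(rec X. a.(c.X + d.X))) :: --a--▸ v1
  v1 = c.(rec X. a.(c.X + d.X)) + d.(rec X. a.(c.X + d.X)) :: --c--▸ v2, --d--▸ v2
  v2 = rec X. a.(c.X + d.X) :: --a--▸ v1
Bisimilarity quotient blocks:
  B0 = {u0, v0, v2}
  B1 = {u1, v1}
u0 ∈ B0, v0 ∈ B0 → same block
Bisimilar ⇒ trace-equivalent.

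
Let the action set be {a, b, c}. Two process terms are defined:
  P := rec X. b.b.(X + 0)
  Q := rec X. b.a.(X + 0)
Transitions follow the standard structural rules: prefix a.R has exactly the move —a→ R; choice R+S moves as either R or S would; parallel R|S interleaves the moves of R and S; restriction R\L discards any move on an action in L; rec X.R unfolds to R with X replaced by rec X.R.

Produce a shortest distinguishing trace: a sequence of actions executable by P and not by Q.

bb

LTS(P): 3 reachable states
  u0 = rec X. b.b.(X + 0) has moves —b→ u1
  u1 = b.((rec X. b.b.(X + 0)) + 0) has moves —b→ u2
  u2 = (rec X. b.b.(X + 0)) + 0 has moves —b→ u1
LTS(Q): 3 reachable states
  v0 = rec X. b.a.(X + 0) has moves —b→ v1
  v1 = a.((rec X. b.a.(X + 0)) + 0) has moves —a→ v2
  v2 = (rec X. b.a.(X + 0)) + 0 has moves —b→ v1
Executing bb from P (initial set {u0}):
  step 1 (b): {u1}
  step 2 (b): {u2}
  ✓ P
Executing bb from Q (initial set {v0}):
  step 1 (b): {v1}
  step 2 (b): no successor for Q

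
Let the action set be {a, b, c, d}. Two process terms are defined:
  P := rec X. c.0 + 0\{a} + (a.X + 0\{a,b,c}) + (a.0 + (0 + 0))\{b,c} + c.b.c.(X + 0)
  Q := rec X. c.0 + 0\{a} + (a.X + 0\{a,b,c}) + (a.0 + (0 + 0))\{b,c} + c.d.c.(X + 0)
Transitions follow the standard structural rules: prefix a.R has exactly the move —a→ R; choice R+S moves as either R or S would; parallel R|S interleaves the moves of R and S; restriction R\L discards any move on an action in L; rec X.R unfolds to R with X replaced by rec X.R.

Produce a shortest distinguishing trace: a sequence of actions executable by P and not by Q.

LTS(P): 6 reachable states
  m0 = rec X. c.0 + 0\{a} + (a.X + 0\{a,b,c}) + (a.0 + (0 + 0))\{b,c} + c.b.c.(X + 0) ⊢ -a-> m0, -a-> m1, -c-> m2, -c-> m3
  m1 = 0\{b,c} ⊢ deadlocked
  m2 = 0 ⊢ deadlocked
  m3 = b.c.((rec X. c.0 + 0\{a} + (a.X + 0\{a,b,c}) + (a.0 + (0 + 0))\{b,c} + c.b.c.(X + 0)) + 0) ⊢ -b-> m4
  m4 = c.((rec X. c.0 + 0\{a} + (a.X + 0\{a,b,c}) + (a.0 + (0 + 0))\{b,c} + c.b.c.(X + 0)) + 0) ⊢ -c-> m5
  m5 = (rec X. c.0 + 0\{a} + (a.X + 0\{a,b,c}) + (a.0 + (0 + 0))\{b,c} + c.b.c.(X + 0)) + 0 ⊢ -a-> m0, -a-> m1, -c-> m2, -c-> m3
LTS(Q): 6 reachable states
  n0 = rec X. c.0 + 0\{a} + (a.X + 0\{a,b,c}) + (a.0 + (0 + 0))\{b,c} + c.d.c.(X + 0) ⊢ -a-> n0, -a-> n1, -c-> n2, -c-> n3
  n1 = 0\{b,c} ⊢ deadlocked
  n2 = 0 ⊢ deadlocked
  n3 = d.c.((rec X. c.0 + 0\{a} + (a.X + 0\{a,b,c}) + (a.0 + (0 + 0))\{b,c} + c.d.c.(X + 0)) + 0) ⊢ -d-> n4
  n4 = c.((rec X. c.0 + 0\{a} + (a.X + 0\{a,b,c}) + (a.0 + (0 + 0))\{b,c} + c.d.c.(X + 0)) + 0) ⊢ -c-> n5
  n5 = (rec X. c.0 + 0\{a} + (a.X + 0\{a,b,c}) + (a.0 + (0 + 0))\{b,c} + c.d.c.(X + 0)) + 0 ⊢ -a-> n0, -a-> n1, -c-> n2, -c-> n3
Run σ = ⟨cb⟩ on P: start {m0}
  step 1 (c): {m2, m3}
  step 2 (b): {m4}
  P completes σ.
Run σ = ⟨cb⟩ on Q: start {n0}
  step 1 (c): {n2, n3}
  step 2 (b): ∅  — Q cannot continue

cb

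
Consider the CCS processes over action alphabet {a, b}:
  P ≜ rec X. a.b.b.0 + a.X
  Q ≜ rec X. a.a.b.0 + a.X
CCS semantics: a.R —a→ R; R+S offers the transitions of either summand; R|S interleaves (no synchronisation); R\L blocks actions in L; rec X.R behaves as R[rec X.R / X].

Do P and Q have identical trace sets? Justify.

NO — witness ⟨ab⟩

Reachable graph of P (4 states):
  u0 = rec X. a.b.b.0 + a.X ⊢ ··a··> u0, ··a··> u1
  u1 = b.b.0 ⊢ ··b··> u2
  u2 = b.0 ⊢ ··b··> u3
  u3 = 0 ⊢ stopped
Reachable graph of Q (4 states):
  v0 = rec X. a.a.b.0 + a.X ⊢ ··a··> v0, ··a··> v1
  v1 = a.b.0 ⊢ ··a··> v2
  v2 = b.0 ⊢ ··b··> v3
  v3 = 0 ⊢ stopped
Executing ab from P (initial set {u0}):
  [1] a ⇒ {u0, u1}
  [2] b ⇒ {u2}
  — P admits the full trace.
Executing ab from Q (initial set {v0}):
  [1] a ⇒ {v0, v1}
  [2] b ⇒ no successor for Q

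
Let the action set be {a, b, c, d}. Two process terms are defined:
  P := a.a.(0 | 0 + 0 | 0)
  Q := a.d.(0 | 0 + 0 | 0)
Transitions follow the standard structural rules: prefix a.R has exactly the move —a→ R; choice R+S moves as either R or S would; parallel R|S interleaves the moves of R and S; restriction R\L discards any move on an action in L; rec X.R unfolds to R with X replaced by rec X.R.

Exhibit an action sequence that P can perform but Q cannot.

Reachable graph of P (3 states):
  m0 = a.a.(0 | 0 + 0 | 0) | ··a··> m1
  m1 = a.(0 | 0 + 0 | 0) | ··a··> m2
  m2 = 0 | 0 + 0 | 0 | stopped
Reachable graph of Q (3 states):
  n0 = a.d.(0 | 0 + 0 | 0) | ··a··> n1
  n1 = d.(0 | 0 + 0 | 0) | ··d··> n2
  n2 = 0 | 0 + 0 | 0 | stopped
Trace ⟨aa⟩ through P, begin at {m0}:
  [1] a ⇒ {m1}
  [2] a ⇒ {m2}
  ✓ P
Trace ⟨aa⟩ through Q, begin at {n0}:
  [1] a ⇒ {n1}
  [2] a ⇒ ∅  — Q cannot continue

aa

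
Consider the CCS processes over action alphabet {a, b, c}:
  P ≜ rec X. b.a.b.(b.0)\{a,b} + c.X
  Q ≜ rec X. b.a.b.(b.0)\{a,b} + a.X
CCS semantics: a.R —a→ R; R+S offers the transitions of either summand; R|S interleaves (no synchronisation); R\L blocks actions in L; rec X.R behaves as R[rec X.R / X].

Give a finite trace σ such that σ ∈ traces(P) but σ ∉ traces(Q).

P's transition system — 4 states:
  p0 = rec X. b.a.b.(b.0)\{a,b} + c.X :: -b-> p1, -c-> p0
  p1 = a.b.(b.0)\{a,b} :: -a-> p2
  p2 = b.(b.0)\{a,b} :: -b-> p3
  p3 = (b.0)\{a,b} :: ∅
Q's transition system — 4 states:
  q0 = rec X. b.a.b.(b.0)\{a,b} + a.X :: -a-> q0, -b-> q1
  q1 = a.b.(b.0)\{a,b} :: -a-> q2
  q2 = b.(b.0)\{a,b} :: -b-> q3
  q3 = (b.0)\{a,b} :: ∅
Executing c from P (initial set {p0}):
  step 1 (c): {p0}
  ✓ P
Executing c from Q (initial set {q0}):
  step 1 (c): ∅  — Q cannot continue

c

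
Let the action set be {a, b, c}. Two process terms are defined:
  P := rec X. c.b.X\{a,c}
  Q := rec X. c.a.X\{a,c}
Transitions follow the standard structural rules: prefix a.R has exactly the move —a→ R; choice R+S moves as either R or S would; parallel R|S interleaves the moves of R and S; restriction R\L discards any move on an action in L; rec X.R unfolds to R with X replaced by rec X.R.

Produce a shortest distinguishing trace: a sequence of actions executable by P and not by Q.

Reachable graph of P (3 states):
  m0 = rec X. c.b.X\{a,c} ⊢ —c→ m1
  m1 = b.(rec X. c.b.X\{a,c})\{a,c} ⊢ —b→ m2
  m2 = (rec X. c.b.X\{a,c})\{a,c} ⊢ ·
Reachable graph of Q (3 states):
  n0 = rec X. c.a.X\{a,c} ⊢ —c→ n1
  n1 = a.(rec X. c.a.X\{a,c})\{a,c} ⊢ —a→ n2
  n2 = (rec X. c.a.X\{a,c})\{a,c} ⊢ ·
Run σ = ⟨cb⟩ on P: start {m0}
  step 1 (c): {m1}
  step 2 (b): {m2}
  ✓ P
Run σ = ⟨cb⟩ on Q: start {n0}
  step 1 (c): {n1}
  step 2 (b): no successor for Q

cb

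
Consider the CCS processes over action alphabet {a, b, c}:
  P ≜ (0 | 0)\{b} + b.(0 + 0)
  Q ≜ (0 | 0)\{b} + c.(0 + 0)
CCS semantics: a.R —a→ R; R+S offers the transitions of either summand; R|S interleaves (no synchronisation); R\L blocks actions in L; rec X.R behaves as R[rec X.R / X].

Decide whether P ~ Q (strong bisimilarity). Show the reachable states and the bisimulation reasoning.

not bisimilar

Reachable graph of P (2 states):
  s0 = (0 | 0)\{b} + b.(0 + 0) has moves —b→ s1
  s1 = 0 + 0 has moves stopped
Reachable graph of Q (2 states):
  t0 = (0 | 0)\{b} + c.(0 + 0) has moves —c→ t1
  t1 = 0 + 0 has moves stopped
Coarsest stable partition (strong bisimilarity classes):
  B0 = {s0}
  B1 = {s1, t1}
  B2 = {t0}
s0 ∈ B0, t0 ∈ B2 → different blocks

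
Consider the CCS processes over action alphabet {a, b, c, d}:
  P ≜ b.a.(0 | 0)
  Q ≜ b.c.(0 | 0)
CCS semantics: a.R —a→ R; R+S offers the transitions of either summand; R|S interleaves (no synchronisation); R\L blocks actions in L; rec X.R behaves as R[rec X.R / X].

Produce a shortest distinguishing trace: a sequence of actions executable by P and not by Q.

ba

P's transition system — 3 states:
  m0 = b.a.(0 | 0) | ··b··> m1
  m1 = a.(0 | 0) | ··a··> m2
  m2 = 0 | 0 | ∅
Q's transition system — 3 states:
  n0 = b.c.(0 | 0) | ··b··> n1
  n1 = c.(0 | 0) | ··c··> n2
  n2 = 0 | 0 | ∅
Run σ = ⟨ba⟩ on P: start {m0}
  step 1 (b): {m1}
  step 2 (a): {m2}
  ✓ P
Run σ = ⟨ba⟩ on Q: start {n0}
  step 1 (b): {n1}
  step 2 (a): no successor for Q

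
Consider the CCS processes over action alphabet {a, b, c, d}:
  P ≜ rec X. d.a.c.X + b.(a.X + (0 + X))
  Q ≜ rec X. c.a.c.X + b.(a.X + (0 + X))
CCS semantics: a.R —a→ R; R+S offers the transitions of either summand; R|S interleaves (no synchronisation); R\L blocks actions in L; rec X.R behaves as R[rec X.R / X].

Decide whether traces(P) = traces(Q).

LTS(P): 4 reachable states
  p0 = rec X. d.a.c.X + b.(a.X + (0 + X)) → =b=> p1, =d=> p2
  p1 = a.(rec X. d.a.c.X + b.(a.X + (0 + X))) + (0 + (rec X. d.a.c.X + b.(a.X + (0 + X)))) → =a=> p0, =b=> p1, =d=> p2
  p2 = a.c.(rec X. d.a.c.X + b.(a.X + (0 + X))) → =a=> p3
  p3 = c.(rec X. d.a.c.X + b.(a.X + (0 + X))) → =c=> p0
LTS(Q): 4 reachable states
  q0 = rec X. c.a.c.X + b.(a.X + (0 + X)) → =b=> q1, =c=> q2
  q1 = a.(rec X. c.a.c.X + b.(a.X + (0 + X))) + (0 + (rec X. c.a.c.X + b.(a.X + (0 + X)))) → =a=> q0, =b=> q1, =c=> q2
  q2 = a.c.(rec X. c.a.c.X + b.(a.X + (0 + X))) → =a=> q3
  q3 = c.(rec X. c.a.c.X + b.(a.X + (0 + X))) → =c=> q0
Run σ = ⟨d⟩ on P: start {p0}
  after d @ step 1: {p2}
  ✓ P
Run σ = ⟨d⟩ on Q: start {q0}
  after d @ step 1: ∅  — Q cannot continue

traces(P) ≠ traces(Q) — witness ⟨d⟩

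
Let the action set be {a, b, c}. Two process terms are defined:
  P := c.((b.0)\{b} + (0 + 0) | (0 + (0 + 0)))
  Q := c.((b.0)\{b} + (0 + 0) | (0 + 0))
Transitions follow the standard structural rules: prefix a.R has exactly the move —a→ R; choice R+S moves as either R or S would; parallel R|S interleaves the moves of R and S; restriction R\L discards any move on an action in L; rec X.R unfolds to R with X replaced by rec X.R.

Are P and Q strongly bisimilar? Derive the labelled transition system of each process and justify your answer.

Reachable graph of P (2 states):
  u0 = c.((b.0)\{b} + (0 + 0) | (0 + (0 + 0))) :: —c→ u1
  u1 = (b.0)\{b} + (0 + 0) | (0 + (0 + 0)) :: stopped
Reachable graph of Q (2 states):
  v0 = c.((b.0)\{b} + (0 + 0) | (0 + 0)) :: —c→ v1
  v1 = (b.0)\{b} + (0 + 0) | (0 + 0) :: stopped
Coarsest stable partition (strong bisimilarity classes):
  B0 = {u0, v0}
  B1 = {u1, v1}
u0 ∈ B0, v0 ∈ B0 → same block

P ~ Q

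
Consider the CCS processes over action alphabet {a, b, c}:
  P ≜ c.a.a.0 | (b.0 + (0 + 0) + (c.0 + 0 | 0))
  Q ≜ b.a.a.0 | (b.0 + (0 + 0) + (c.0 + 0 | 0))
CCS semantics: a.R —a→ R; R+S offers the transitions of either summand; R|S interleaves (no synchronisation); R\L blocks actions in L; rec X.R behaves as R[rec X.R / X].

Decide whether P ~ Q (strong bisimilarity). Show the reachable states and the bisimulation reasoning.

not bisimilar

LTS(P): 8 reachable states
  p0 = c.a.a.0 | (b.0 + (0 + 0) + (c.0 + 0 | 0)) :: —b→ p1, —c→ p1, —c→ p2
  p1 = c.a.a.0 | 0 :: —c→ p3
  p2 = a.a.0 | (b.0 + (0 + 0) + (c.0 + 0 | 0)) :: —a→ p4, —b→ p3, —c→ p3
  p3 = a.a.0 | 0 :: —a→ p5
  p4 = a.0 | (b.0 + (0 + 0) + (c.0 + 0 | 0)) :: —a→ p6, —b→ p5, —c→ p5
  p5 = a.0 | 0 :: —a→ p7
  p6 = 0 | (b.0 + (0 + 0) + (c.0 + 0 | 0)) :: —b→ p7, —c→ p7
  p7 = 0 | 0 :: ·
LTS(Q): 8 reachable states
  q0 = b.a.a.0 | (b.0 + (0 + 0) + (c.0 + 0 | 0)) :: —b→ q1, —b→ q2, —c→ q2
  q1 = a.a.0 | (b.0 + (0 + 0) + (c.0 + 0 | 0)) :: —a→ q3, —b→ q4, —c→ q4
  q2 = b.a.a.0 | 0 :: —b→ q4
  q3 = a.0 | (b.0 + (0 + 0) + (c.0 + 0 | 0)) :: —a→ q5, —b→ q6, —c→ q6
  q4 = a.a.0 | 0 :: —a→ q6
  q5 = 0 | (b.0 + (0 + 0) + (c.0 + 0 | 0)) :: —b→ q7, —c→ q7
  q6 = a.0 | 0 :: —a→ q7
  q7 = 0 | 0 :: ·
Partition-refinement fixed point:
  B0 = {p0}
  B1 = {p2, q1}
  B2 = {p3, q4}
  B3 = {p5, q6}
  B4 = {p7, q7}
  B5 = {p4, q3}
  B6 = {p6, q5}
  B7 = {p1}
  B8 = {q0}
  B9 = {q2}
p0 ∈ B0, q0 ∈ B8 → different blocks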